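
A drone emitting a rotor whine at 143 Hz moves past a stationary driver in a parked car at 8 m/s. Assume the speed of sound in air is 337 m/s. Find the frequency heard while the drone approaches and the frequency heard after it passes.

Approaching: f₁ = f · v/(v − v_s) = 143 × 337/329 ≈ 146 Hz.
Receding: f₂ = f · v/(v + v_s) = 143 × 337/345 ≈ 140 Hz.

146 Hz approaching; 140 Hz receding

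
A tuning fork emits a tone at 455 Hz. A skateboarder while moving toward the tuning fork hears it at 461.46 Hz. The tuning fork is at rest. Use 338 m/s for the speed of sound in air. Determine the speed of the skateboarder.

4.8 m/s

f' = f · (v + v_o)/v ⇒ v_o = v · |f'/f − 1|.
v_o = 338 × |461.46/455 − 1| = 338 × 0.0142 ≈ 4.8 m/s.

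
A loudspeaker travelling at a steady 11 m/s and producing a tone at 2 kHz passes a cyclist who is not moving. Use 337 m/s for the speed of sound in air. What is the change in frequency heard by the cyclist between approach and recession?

Approaching: f₁ = f · v/(v − v_s) = 2 × 337/326 ≈ 2.067 kHz.
Receding: f₂ = f · v/(v + v_s) = 2 × 337/348 ≈ 1.937 kHz.
Drop: f₁ − f₂ = 2f·v·v_s/(v² − v_s²) = 2 × 2 × 337 × 11/(337² − 11²) ≈ 0.131 kHz.

0.131 kHz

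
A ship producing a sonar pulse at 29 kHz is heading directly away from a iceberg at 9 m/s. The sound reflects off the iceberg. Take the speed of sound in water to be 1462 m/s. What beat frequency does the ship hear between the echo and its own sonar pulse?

The iceberg receives the sound from a moving source: f₁ = f₀ · v/(v + v_e) = 29 × 1462/1471 ≈ 28.823 kHz.
On the return leg the ship is a moving observer: f₂ = f₁ · (v − v_e)/v = 28.823 × 1453/1462 ≈ 28.645 kHz.
Beat against the emitted tone (with f₀ = 29000 Hz): |f₂ − f₀| = 2v_e·f₀/(v + v_e) = 2 × 9 × 29000/1471 ≈ 355 Hz.

355 Hz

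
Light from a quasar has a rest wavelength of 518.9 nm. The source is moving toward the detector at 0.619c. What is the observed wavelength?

Relativistic Doppler for wavelength: λ' = λ₀ · √((1 − β)/(1 + β)).
λ' = 518.9 × √(0.3810/1.6190) = 518.9 × 0.48511 ≈ 251.7 nm.

251.7 nm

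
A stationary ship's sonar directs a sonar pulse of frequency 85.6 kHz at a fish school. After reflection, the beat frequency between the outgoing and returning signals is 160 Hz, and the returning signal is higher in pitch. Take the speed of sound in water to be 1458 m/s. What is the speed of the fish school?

1.36 m/s

Double Doppler shift off a moving reflector: f₂ = f₀ · (v + u)/(v − u) (u > 0 toward emitter).
Returning signal is higher, so f₂ = f₀ + Δf = 85600 + 160 = 85760 Hz.
Rearranging, u = v · (f₂ − f₀)/(f₂ + f₀) = 1458 × 160/171360 ≈ 1.36 m/s.
So the fish school is moving at 1.36 m/s toward the emitter.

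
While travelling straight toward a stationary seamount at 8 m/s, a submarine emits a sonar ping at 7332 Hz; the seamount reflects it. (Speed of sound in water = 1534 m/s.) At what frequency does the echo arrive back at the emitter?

The seamount receives the sound from a moving source: f₁ = f₀ · v/(v − v_e) = 7332 × 1534/1526 ≈ 7370 Hz.
On the return leg the submarine is a moving observer: f₂ = f₁ · (v + v_e)/v = 7370 × 1542/1534 ≈ 7409 Hz.

7409 Hz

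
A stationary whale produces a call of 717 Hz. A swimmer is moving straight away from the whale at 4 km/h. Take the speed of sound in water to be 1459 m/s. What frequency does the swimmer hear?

4 km/h = 1.111 m/s.
Moving observer, stationary source: f' = f · (v − v_o)/v.
f' = 717 × (1459 − 1.111)/1459 = 717 × 1457.9/1459 ≈ 716 Hz.

716 Hz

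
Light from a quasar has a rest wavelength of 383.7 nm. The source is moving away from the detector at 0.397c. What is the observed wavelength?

Relativistic Doppler for wavelength: λ' = λ₀ · √((1 + β)/(1 − β)).
λ' = 383.7 × √(1.3970/0.6030) = 383.7 × 1.52209 ≈ 584.0 nm.

584.0 nm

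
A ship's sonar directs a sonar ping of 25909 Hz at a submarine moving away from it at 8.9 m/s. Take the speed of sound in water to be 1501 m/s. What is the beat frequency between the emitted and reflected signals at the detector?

At the submarine (a moving observer), f₁ = f₀ · (v − u)/v = 25909 × 1492.1/1501 ≈ 25755 Hz.
The reflection then acts as a moving source: f₂ = f₁ · v/(v + u) ≈ 25604 Hz.
Equivalently f₂ = f₀ · (v − u)/(v + u).
Beat frequency: |f₂ − f₀| = 2u·f₀/(v + u) = 2 × 8.9 × 25909/1509.9 ≈ 305 Hz.

305 Hz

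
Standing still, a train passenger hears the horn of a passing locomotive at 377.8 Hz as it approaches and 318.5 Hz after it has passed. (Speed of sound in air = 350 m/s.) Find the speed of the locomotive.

30 m/s

f₁/f₂ = (v + v_s)/(v − v_s), so v_s = v · (f₁ − f₂)/(f₁ + f₂).
v_s = 350 × (377.8 − 318.5)/(377.8 + 318.5) = 350 × 59.3/696.3 ≈ 30 m/s.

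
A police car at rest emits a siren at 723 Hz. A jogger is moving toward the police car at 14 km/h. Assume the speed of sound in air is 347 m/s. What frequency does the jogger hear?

731 Hz

14 km/h = 3.889 m/s.
Moving observer, stationary source: f' = f · (v + v_o)/v.
f' = 723 × (347 + 3.889)/347 = 723 × 350.89/347 ≈ 731 Hz.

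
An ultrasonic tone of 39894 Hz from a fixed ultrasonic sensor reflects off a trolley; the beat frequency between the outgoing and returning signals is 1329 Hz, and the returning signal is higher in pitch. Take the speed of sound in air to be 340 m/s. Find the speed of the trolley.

Double Doppler shift off a moving reflector: f₂ = f₀ · (v + u)/(v − u) (u > 0 toward emitter).
Returning signal is higher, so f₂ = f₀ + Δf = 39894 + 1329 = 41223 Hz.
Rearranging, u = v · (f₂ − f₀)/(f₂ + f₀) = 340 × 1329/81117 ≈ 5.6 m/s.
So the trolley is moving at 5.6 m/s toward the emitter.

5.6 m/s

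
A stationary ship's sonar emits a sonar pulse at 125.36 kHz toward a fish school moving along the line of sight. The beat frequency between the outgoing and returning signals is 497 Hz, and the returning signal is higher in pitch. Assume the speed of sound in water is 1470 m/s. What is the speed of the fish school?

Double Doppler shift off a moving reflector: f₂ = f₀ · (v + u)/(v − u) (u > 0 toward emitter).
Returning signal is higher, so f₂ = f₀ + Δf = 125360 + 497 = 125857 Hz.
Rearranging, u = v · (f₂ − f₀)/(f₂ + f₀) = 1470 × 497/251217 ≈ 2.91 m/s.
So the fish school is moving at 2.91 m/s toward the emitter.

2.91 m/s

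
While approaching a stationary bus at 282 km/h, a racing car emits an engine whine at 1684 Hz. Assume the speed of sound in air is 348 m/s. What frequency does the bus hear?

2173 Hz

282 km/h = 78.33 m/s.
Moving source, stationary observer: f' = f · v/(v − v_s) since the source is approaching.
f' = 1684 × 348/(348 − 78.33) = 1684 × 348/269.7 ≈ 2173 Hz.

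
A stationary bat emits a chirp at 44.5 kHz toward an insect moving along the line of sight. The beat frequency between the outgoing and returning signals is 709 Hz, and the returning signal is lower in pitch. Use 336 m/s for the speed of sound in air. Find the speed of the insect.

2.70 m/s

Double Doppler shift off a moving reflector: f₂ = f₀ · (v + u)/(v − u) (u > 0 toward emitter).
Returning signal is lower, so f₂ = f₀ − Δf = 44500 − 709 = 43791 Hz.
Rearranging, u = v · (f₂ − f₀)/(f₂ + f₀) = 336 × -709/88291 ≈ -2.70 m/s.
So the insect is moving at 2.70 m/s away from the emitter.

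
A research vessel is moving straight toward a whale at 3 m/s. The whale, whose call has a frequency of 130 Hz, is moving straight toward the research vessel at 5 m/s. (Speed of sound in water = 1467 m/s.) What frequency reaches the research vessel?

131 Hz

Both move, so f' = f · (v + v_o)/(v − v_s).
f' = 130 × (1467 + 3)/(1467 − 5) = 130 × 1470/1462 ≈ 131 Hz.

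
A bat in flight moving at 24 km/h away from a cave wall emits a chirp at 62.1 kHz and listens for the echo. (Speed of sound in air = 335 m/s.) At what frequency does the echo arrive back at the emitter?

59.7 kHz

24 km/h = 6.667 m/s.
The cave wall receives the sound from a moving source: f₁ = f₀ · v/(v + v_e) = 62.1 × 335/341.67 ≈ 60.9 kHz.
On the return leg the bat in flight is a moving observer: f₂ = f₁ · (v − v_e)/v = 60.9 × 328.33/335 ≈ 59.7 kHz.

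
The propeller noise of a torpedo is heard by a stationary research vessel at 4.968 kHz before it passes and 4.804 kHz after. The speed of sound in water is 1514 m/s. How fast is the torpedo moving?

25 m/s

f₁/f₂ = (v + v_s)/(v − v_s), so v_s = v · (f₁ − f₂)/(f₁ + f₂).
v_s = 1514 × (4.968 − 4.804)/(4.968 + 4.804) = 1514 × 0.164/9.772 ≈ 25 m/s.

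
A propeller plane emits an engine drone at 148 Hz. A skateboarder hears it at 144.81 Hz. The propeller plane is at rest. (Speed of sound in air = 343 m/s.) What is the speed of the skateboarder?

7.4 m/s

f' < f, so the skateboarder is receding.
f' = f · (v − v_o)/v ⇒ v_o = v · |f'/f − 1|.
v_o = 343 × |144.81/148 − 1| = 343 × 0.02155 ≈ 7.4 m/s.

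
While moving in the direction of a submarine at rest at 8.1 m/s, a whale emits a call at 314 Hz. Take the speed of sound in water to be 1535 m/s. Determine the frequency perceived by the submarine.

316 Hz

Only the source moves, toward the listener, so f' = f · v/(v − v_s).
f' = 314 × 1535/(1535 − 8.1) = 314 × 1535/1527 ≈ 316 Hz.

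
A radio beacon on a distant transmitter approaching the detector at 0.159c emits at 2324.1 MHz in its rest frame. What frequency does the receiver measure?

2728.3 MHz

Relativistic Doppler for frequency: f' = f₀ · √((1 + β)/(1 − β)).
f' = 2324.1 × √(1.1590/0.8410) = 2324.1 × 1.17393 ≈ 2728.3 MHz.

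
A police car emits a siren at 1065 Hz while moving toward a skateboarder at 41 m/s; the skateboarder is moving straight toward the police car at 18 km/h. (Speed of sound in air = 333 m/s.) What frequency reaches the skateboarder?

1233 Hz

18 km/h = 5 m/s.
Both move, so f' = f · (v + v_o)/(v − v_s).
f' = 1065 × (333 + 5)/(333 − 41) = 1065 × 338/292 ≈ 1233 Hz.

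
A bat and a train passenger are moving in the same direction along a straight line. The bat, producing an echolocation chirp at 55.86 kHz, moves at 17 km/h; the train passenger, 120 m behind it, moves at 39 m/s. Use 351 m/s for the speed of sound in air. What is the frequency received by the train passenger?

61.2 kHz

17 km/h = 4.722 m/s.
The train passenger is behind, so the bat is moving away from it while the train passenger is moving toward the bat.
General Doppler shift: f' = f · (v + v_o)/(v + v_s).
f' = 55.86 × (351 + 39)/(351 + 4.722) = 55.86 × 390/355.72 ≈ 61.2 kHz.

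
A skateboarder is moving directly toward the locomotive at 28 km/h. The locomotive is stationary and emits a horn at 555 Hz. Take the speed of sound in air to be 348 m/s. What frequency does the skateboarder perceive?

567 Hz

28 km/h = 7.778 m/s.
Only the observer moves, toward the source, so f' = f · (v + v_o)/v.
f' = 555 × (348 + 7.778)/348 = 555 × 355.78/348 ≈ 567 Hz.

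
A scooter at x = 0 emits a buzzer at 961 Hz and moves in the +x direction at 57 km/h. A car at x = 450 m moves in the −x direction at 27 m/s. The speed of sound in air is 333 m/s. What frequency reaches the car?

1091 Hz

57 km/h = 15.83 m/s.
The observer lies on the +x side, so the source is heading toward the observer and the observer is heading toward the source.
Both move, so f' = f · (v + v_o)/(v − v_s).
f' = 961 × (333 + 27)/(333 − 15.83) = 961 × 360/317.17 ≈ 1091 Hz.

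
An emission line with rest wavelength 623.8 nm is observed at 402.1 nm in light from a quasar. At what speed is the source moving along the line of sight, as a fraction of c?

0.413c

λ'/λ₀ = 0.6446 < 1 (blueshift), so the source is approaching.
λ'/λ₀ = √((1 − β)/(1 + β)) for an approaching source ⇒ β = (1 − r²)/(1 + r²) with r = λ'/λ₀.
β = (1 − 0.4155)/(1 + 0.4155) ≈ 0.413.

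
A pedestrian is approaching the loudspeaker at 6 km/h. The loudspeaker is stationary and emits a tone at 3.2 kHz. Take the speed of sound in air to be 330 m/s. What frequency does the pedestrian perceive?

6 km/h = 1.667 m/s.
Only the observer moves, toward the source, so f' = f · (v + v_o)/v.
f' = 3.2 × (330 + 1.667)/330 = 3.2 × 331.67/330 ≈ 3.22 kHz.

3.22 kHz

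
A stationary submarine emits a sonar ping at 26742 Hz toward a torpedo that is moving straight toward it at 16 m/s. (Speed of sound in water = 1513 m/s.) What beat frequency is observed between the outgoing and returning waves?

572 Hz

The torpedo first receives the wave as a moving observer: f₁ = f₀ · (v + u)/v = 26742 × (1513 + 16)/1513 ≈ 27025 Hz.
The reflection then acts as a moving source: f₂ = f₁ · v/(v − u) ≈ 27314 Hz.
Beat frequency: |f₂ − f₀| = 2u·f₀/(v − u) = 2 × 16 × 26742/1497 ≈ 572 Hz.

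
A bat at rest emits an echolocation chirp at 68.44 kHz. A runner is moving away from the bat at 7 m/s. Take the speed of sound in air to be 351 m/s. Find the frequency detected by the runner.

Only the observer moves, away from the source, so f' = f · (v − v_o)/v.
f' = 68.44 × (351 − 7)/351 = 68.44 × 344/351 ≈ 67.1 kHz.

67.1 kHz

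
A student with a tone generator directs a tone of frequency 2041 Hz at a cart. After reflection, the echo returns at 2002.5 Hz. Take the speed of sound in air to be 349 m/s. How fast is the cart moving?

Double Doppler shift off a moving reflector: f₂ = f₀ · (v + u)/(v − u) (u > 0 toward emitter).
Rearranging, u = v · (f₂ − f₀)/(f₂ + f₀) = 349 × -38.5/4043.5 ≈ -3.3 m/s.
So the cart is moving at 3.3 m/s away from the emitter.

3.3 m/s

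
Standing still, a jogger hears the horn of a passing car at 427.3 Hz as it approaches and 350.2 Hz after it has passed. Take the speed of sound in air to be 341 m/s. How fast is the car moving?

f₁/f₂ = (v + v_s)/(v − v_s), so v_s = v · (f₁ − f₂)/(f₁ + f₂).
v_s = 341 × (427.3 − 350.2)/(427.3 + 350.2) = 341 × 77.1/777.5 ≈ 34 m/s.

34 m/s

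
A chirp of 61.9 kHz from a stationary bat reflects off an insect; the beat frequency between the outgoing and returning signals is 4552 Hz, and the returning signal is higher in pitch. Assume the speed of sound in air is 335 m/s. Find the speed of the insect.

Double Doppler shift off a moving reflector: f₂ = f₀ · (v + u)/(v − u) (u > 0 toward emitter).
Returning signal is higher, so f₂ = f₀ + Δf = 61900 + 4552 = 66452 Hz.
Rearranging, u = v · (f₂ − f₀)/(f₂ + f₀) = 335 × 4552/128352 ≈ 11.9 m/s.
So the insect is moving at 11.9 m/s toward the emitter.

11.9 m/s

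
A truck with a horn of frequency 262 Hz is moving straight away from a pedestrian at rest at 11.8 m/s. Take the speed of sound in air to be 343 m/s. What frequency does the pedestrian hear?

253 Hz

With the source moving away from a stationary observer, f' = f · v/(v + v_s).
f' = 262 × 343/(343 + 11.8) = 262 × 343/354.8 ≈ 253 Hz.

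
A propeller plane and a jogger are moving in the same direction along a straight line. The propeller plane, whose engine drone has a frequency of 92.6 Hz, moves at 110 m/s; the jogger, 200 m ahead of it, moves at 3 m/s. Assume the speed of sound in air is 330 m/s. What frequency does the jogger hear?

The jogger is ahead, so the propeller plane is moving toward it while the jogger is moving away from the propeller plane.
General Doppler shift: f' = f · (v − v_o)/(v − v_s).
f' = 92.6 × (330 − 3)/(330 − 110) = 92.6 × 327/220 ≈ 138 Hz.

138 Hz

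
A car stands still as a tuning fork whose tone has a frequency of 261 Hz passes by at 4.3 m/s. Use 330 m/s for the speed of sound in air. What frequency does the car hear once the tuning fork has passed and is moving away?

Receding: f₂ = f · v/(v + v_s) = 261 × 330/334.3 ≈ 258 Hz.

258 Hz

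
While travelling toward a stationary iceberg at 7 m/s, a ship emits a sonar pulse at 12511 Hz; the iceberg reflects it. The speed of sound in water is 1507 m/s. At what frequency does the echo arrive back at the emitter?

The iceberg receives the sound from a moving source: f₁ = f₀ · v/(v − v_e) = 12511 × 1507/1500 ≈ 12569 Hz.
On the return leg the ship is a moving observer: f₂ = f₁ · (v + v_e)/v = 12569 × 1514/1507 ≈ 12628 Hz.
Equivalently f₂ = f₀ · (v + v_e)/(v − v_e).

12628 Hz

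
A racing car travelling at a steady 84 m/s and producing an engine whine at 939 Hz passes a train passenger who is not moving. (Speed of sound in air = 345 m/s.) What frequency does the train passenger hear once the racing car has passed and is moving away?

Receding: f₂ = f · v/(v + v_s) = 939 × 345/429 ≈ 755 Hz.

755 Hz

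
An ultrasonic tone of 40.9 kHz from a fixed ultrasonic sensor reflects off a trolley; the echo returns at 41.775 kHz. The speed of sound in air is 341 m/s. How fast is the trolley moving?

3.6 m/s

Double Doppler shift off a moving reflector: f₂ = f₀ · (v + u)/(v − u) (u > 0 toward emitter).
Rearranging, u = v · (f₂ − f₀)/(f₂ + f₀) = 341 × 0.875/82.675 ≈ 3.6 m/s.
So the trolley is moving at 3.6 m/s toward the emitter.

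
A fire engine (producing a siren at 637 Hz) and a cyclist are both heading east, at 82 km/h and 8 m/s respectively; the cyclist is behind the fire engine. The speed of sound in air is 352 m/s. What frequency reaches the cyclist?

612 Hz

82 km/h = 22.78 m/s.
The cyclist is behind, so the fire engine is moving away from it while the cyclist is moving toward the fire engine.
Both move, so f' = f · (v + v_o)/(v + v_s).
f' = 637 × (352 + 8)/(352 + 22.78) = 637 × 360/374.78 ≈ 612 Hz.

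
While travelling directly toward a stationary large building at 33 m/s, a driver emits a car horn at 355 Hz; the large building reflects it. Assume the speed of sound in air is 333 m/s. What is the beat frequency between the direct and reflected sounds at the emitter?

78 Hz

The large building receives the sound from a moving source: f₁ = f₀ · v/(v − v_e) = 355 × 333/300 ≈ 394.1 Hz.
On the return leg the driver is a moving observer: f₂ = f₁ · (v + v_e)/v = 394.1 × 366/333 ≈ 433.1 Hz.
Beat against the emitted tone: |f₂ − f₀| = 2v_e·f₀/(v − v_e) = 2 × 33 × 355/300 ≈ 78 Hz.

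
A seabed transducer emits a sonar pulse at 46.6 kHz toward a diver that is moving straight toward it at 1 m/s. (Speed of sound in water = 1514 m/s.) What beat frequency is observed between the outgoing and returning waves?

The diver first receives the wave as a moving observer: f₁ = f₀ · (v + u)/v = 46.6 × (1514 + 1)/1514 ≈ 46.6308 kHz.
On reflection it acts as a source moving toward the stationary detector: f₂ = f₁ · v/(v − u) = 46.6308 × 1514/1513 ≈ 46.6616 kHz.
Equivalently f₂ = f₀ · (v + u)/(v − u).
Beat frequency (with f₀ = 46600 Hz): |f₂ − f₀| = 2u·f₀/(v − u) = 2 × 1 × 46600/1513 ≈ 62 Hz.

62 Hz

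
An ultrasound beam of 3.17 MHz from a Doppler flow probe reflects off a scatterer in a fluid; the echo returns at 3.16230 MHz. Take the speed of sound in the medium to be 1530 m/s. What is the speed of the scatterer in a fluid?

Double Doppler shift off a moving reflector: f₂ = f₀ · (v + u)/(v − u) (u > 0 toward emitter).
Rearranging, u = v · (f₂ − f₀)/(f₂ + f₀) = 1530 × -0.00770/6.33230 ≈ -1.86 m/s.
So the scatterer in a fluid is moving at 1.86 m/s away from the emitter.

1.86 m/s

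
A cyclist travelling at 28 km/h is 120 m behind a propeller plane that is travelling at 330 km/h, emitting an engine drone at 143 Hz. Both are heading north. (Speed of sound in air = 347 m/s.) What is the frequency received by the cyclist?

116 Hz

330 km/h = 91.67 m/s; 28 km/h = 7.778 m/s.
The cyclist is behind, so the propeller plane is moving away from it while the cyclist is moving toward the propeller plane.
Both move, so f' = f · (v + v_o)/(v + v_s).
f' = 143 × (347 + 7.778)/(347 + 91.67) = 143 × 354.78/438.67 ≈ 116 Hz.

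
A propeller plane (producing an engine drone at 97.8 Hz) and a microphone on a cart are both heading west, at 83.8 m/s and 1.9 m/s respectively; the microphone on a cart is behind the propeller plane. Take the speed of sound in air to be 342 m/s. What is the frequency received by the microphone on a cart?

79 Hz

The microphone on a cart is behind, so the propeller plane is moving away from it while the microphone on a cart is moving toward the propeller plane.
General Doppler shift: f' = f · (v + v_o)/(v + v_s).
f' = 97.8 × (342 + 1.9)/(342 + 83.8) = 97.8 × 343.9/425.8 ≈ 79 Hz.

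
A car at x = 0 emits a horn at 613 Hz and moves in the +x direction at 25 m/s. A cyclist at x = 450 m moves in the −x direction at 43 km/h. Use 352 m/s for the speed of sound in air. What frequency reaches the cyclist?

43 km/h = 11.94 m/s.
The observer lies on the +x side, so the source is heading toward the observer and the observer is heading toward the source.
Both move, so f' = f · (v + v_o)/(v − v_s).
f' = 613 × (352 + 11.94)/(352 − 25) = 613 × 363.94/327 ≈ 682 Hz.

682 Hz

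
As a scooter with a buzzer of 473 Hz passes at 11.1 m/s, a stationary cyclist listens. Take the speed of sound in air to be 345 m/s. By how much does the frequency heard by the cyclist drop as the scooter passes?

30.5 Hz

Approaching: f₁ = f · v/(v − v_s) = 473 × 345/333.9 ≈ 488.7 Hz.
Receding: f₂ = f · v/(v + v_s) = 473 × 345/356.1 ≈ 458.3 Hz.
Drop: f₁ − f₂ = 2f·v·v_s/(v² − v_s²) = 2 × 473 × 345 × 11.1/(345² − 11.1²) ≈ 30.5 Hz.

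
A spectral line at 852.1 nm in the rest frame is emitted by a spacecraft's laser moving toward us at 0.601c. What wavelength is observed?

Relativistic Doppler for wavelength: λ' = λ₀ · √((1 − β)/(1 + β)).
λ' = 852.1 × √(0.3990/1.6010) = 852.1 × 0.49922 ≈ 425.4 nm.

425.4 nm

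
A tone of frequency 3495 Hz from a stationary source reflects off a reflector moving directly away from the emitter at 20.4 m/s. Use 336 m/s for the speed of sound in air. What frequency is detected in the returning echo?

3095 Hz

The reflector first receives the wave as a moving observer: f₁ = f₀ · (v − u)/v = 3495 × (336 − 20.4)/336 ≈ 3283 Hz.
On reflection it acts as a source moving away from the stationary detector: f₂ = f₁ · v/(v + u) = 3283 × 336/356.4 ≈ 3095 Hz.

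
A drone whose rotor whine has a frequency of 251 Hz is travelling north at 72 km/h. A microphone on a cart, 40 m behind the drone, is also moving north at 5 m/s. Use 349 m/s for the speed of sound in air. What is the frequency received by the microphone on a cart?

241 Hz

72 km/h = 20 m/s.
The microphone on a cart is behind, so the drone is moving away from it while the microphone on a cart is moving toward the drone.
Both move, so f' = f · (v + v_o)/(v + v_s).
f' = 251 × (349 + 5)/(349 + 20) = 251 × 354/369 ≈ 241 Hz.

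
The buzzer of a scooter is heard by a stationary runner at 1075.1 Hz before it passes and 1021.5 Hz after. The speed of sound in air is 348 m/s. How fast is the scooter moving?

8.9 m/s

f₁/f₂ = (v + v_s)/(v − v_s), so v_s = v · (f₁ − f₂)/(f₁ + f₂).
v_s = 348 × (1075.1 − 1021.5)/(1075.1 + 1021.5) = 348 × 53.6/2096.6 ≈ 8.9 m/s.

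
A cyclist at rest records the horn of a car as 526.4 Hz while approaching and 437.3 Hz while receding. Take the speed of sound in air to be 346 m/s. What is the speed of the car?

32 m/s

f₁/f₂ = (v + v_s)/(v − v_s), so v_s = v · (f₁ − f₂)/(f₁ + f₂).
v_s = 346 × (526.4 − 437.3)/(526.4 + 437.3) = 346 × 89.1/963.7 ≈ 32 m/s.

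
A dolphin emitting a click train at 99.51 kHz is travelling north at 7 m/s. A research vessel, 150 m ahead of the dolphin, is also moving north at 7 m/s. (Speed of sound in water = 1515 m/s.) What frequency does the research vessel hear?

99.5 kHz

The research vessel is ahead, so the dolphin is moving toward it while the research vessel is moving away from the dolphin.
General Doppler shift: f' = f · (v − v_o)/(v − v_s).
f' = 99.51 × (1515 − 7)/(1515 − 7) = 99.51 × 1508/1508 ≈ 99.5 kHz.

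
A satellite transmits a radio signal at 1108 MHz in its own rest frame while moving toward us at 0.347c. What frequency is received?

1591.4 MHz

Relativistic Doppler for frequency: f' = f₀ · √((1 + β)/(1 − β)).
f' = 1108 × √(1.3470/0.6530) = 1108 × 1.43624 ≈ 1591.4 MHz.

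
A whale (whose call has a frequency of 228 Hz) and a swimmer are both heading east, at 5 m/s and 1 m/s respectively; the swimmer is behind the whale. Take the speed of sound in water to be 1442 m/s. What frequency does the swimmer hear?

The swimmer is behind, so the whale is moving away from it while the swimmer is moving toward the whale.
With source receding and observer approaching, f' = f · (v + v_o)/(v + v_s).
f' = 228 × (1442 + 1)/(1442 + 5) = 228 × 1443/1447 ≈ 227 Hz.

227 Hz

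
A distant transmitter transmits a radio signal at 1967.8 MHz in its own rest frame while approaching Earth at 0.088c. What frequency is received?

2149.3 MHz

Relativistic Doppler for frequency: f' = f₀ · √((1 + β)/(1 − β)).
f' = 1967.8 × √(1.0880/0.9120) = 1967.8 × 1.09224 ≈ 2149.3 MHz.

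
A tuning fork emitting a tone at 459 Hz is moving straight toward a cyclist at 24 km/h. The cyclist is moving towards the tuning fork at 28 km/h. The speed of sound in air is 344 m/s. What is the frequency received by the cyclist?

24 km/h = 6.667 m/s; 28 km/h = 7.778 m/s.
General Doppler shift: f' = f · (v + v_o)/(v − v_s).
f' = 459 × (344 + 7.778)/(344 − 6.667) = 459 × 351.78/337.33 ≈ 479 Hz.

479 Hz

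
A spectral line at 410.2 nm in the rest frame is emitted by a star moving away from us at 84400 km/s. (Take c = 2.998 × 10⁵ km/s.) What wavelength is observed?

β = v/c = 84400/299800 = 0.2815.
Relativistic Doppler for wavelength: λ' = λ₀ · √((1 + β)/(1 − β)).
λ' = 410.2 × √(1.2815/0.7185) = 410.2 × 1.33554 ≈ 547.8 nm.

547.8 nm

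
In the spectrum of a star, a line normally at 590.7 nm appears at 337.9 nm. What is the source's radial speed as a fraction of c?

0.507

λ'/λ₀ = 0.5720 < 1 (blueshift), so the source is approaching.
λ'/λ₀ = √((1 − β)/(1 + β)) for an approaching source ⇒ β = (1 − r²)/(1 + r²) with r = λ'/λ₀.
β = (1 − 0.3272)/(1 + 0.3272) ≈ 0.507.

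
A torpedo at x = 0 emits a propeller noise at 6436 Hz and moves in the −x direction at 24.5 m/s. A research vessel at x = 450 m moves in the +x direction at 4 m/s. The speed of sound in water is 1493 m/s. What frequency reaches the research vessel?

The observer lies on the +x side, so the source is heading away from the observer and the observer is heading away from the source.
General Doppler shift: f' = f · (v − v_o)/(v + v_s).
f' = 6436 × (1493 − 4)/(1493 + 24.5) = 6436 × 1489/1517.5 ≈ 6315 Hz.

6315 Hz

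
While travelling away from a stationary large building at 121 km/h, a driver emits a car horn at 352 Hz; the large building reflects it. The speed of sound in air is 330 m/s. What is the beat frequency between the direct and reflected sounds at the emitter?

65 Hz

121 km/h = 33.61 m/s.
The large building receives the sound from a moving source: f₁ = f₀ · v/(v + v_e) = 352 × 330/363.61 ≈ 319.5 Hz.
On the return leg the driver is a moving observer: f₂ = f₁ · (v − v_e)/v = 319.5 × 296.39/330 ≈ 286.9 Hz.
Equivalently f₂ = f₀ · (v − v_e)/(v + v_e).
Beat against the emitted tone: |f₂ − f₀| = 2v_e·f₀/(v + v_e) = 2 × 33.61 × 352/363.61 ≈ 65 Hz.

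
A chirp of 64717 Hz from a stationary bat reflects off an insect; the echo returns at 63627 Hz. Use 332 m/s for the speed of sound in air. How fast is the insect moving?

2.82 m/s

Double Doppler shift off a moving reflector: f₂ = f₀ · (v + u)/(v − u) (u > 0 toward emitter).
Rearranging, u = v · (f₂ − f₀)/(f₂ + f₀) = 332 × -1090/128344 ≈ -2.82 m/s.
So the insect is moving at 2.82 m/s away from the emitter.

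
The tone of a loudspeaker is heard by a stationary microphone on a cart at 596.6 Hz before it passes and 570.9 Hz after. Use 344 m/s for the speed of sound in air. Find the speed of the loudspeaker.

f₁/f₂ = (v + v_s)/(v − v_s), so v_s = v · (f₁ − f₂)/(f₁ + f₂).
v_s = 344 × (596.6 − 570.9)/(596.6 + 570.9) = 344 × 25.7/1167.5 ≈ 7.6 m/s.

7.6 m/s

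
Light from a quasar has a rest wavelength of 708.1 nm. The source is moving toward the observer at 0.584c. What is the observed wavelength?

Relativistic Doppler for wavelength: λ' = λ₀ · √((1 − β)/(1 + β)).
λ' = 708.1 × √(0.4160/1.5840) = 708.1 × 0.51247 ≈ 362.9 nm.

362.9 nm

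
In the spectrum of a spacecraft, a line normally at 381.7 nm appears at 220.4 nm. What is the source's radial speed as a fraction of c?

λ'/λ₀ = 0.5774 < 1 (blueshift), so the source is approaching.
λ'/λ₀ = √((1 − β)/(1 + β)) for an approaching source ⇒ β = (1 − r²)/(1 + r²) with r = λ'/λ₀.
β = (1 − 0.3334)/(1 + 0.3334) ≈ 0.500.

0.500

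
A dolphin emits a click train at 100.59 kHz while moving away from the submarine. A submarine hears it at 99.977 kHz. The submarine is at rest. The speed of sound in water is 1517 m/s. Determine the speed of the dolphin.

f' = f · v/(v + v_s) ⇒ v_s = v · |1 − f/f'|.
v_s = 1517 × |1 − 100.59/99.977| = 1517 × 0.006131 ≈ 9.3 m/s.

9.3 m/s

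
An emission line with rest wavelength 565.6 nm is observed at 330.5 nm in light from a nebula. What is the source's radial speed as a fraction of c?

λ'/λ₀ = 0.5843 < 1 (blueshift), so the source is approaching.
λ'/λ₀ = √((1 − β)/(1 + β)) for an approaching source ⇒ β = (1 − r²)/(1 + r²) with r = λ'/λ₀.
β = (1 − 0.3414)/(1 + 0.3414) ≈ 0.491.

0.491c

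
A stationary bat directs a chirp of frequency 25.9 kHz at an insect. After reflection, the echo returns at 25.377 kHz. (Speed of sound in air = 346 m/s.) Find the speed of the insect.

3.5 m/s

Double Doppler shift off a moving reflector: f₂ = f₀ · (v + u)/(v − u) (u > 0 toward emitter).
Rearranging, u = v · (f₂ − f₀)/(f₂ + f₀) = 346 × -0.523/51.277 ≈ -3.5 m/s.
So the insect is moving at 3.5 m/s away from the emitter.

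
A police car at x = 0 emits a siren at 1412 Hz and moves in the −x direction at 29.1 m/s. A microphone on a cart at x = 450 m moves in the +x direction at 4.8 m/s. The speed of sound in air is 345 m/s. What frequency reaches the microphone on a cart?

The observer lies on the +x side, so the source is heading away from the observer and the observer is heading away from the source.
Both move, so f' = f · (v − v_o)/(v + v_s).
f' = 1412 × (345 − 4.8)/(345 + 29.1) = 1412 × 340.2/374.1 ≈ 1284 Hz.

1284 Hz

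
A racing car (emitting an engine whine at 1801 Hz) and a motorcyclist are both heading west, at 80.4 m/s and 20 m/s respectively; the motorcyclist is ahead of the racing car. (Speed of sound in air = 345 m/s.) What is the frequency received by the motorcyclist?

The motorcyclist is ahead, so the racing car is moving toward it while the motorcyclist is moving away from the racing car.
Both move, so f' = f · (v − v_o)/(v − v_s).
f' = 1801 × (345 − 20)/(345 − 80.4) = 1801 × 325/264.6 ≈ 2212 Hz.

2212 Hz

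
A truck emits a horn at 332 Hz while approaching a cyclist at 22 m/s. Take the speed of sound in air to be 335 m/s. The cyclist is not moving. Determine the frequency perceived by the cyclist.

355 Hz

With the source moving toward a stationary observer, f' = f · v/(v − v_s).
f' = 332 × 335/(335 − 22) = 332 × 335/313 ≈ 355 Hz.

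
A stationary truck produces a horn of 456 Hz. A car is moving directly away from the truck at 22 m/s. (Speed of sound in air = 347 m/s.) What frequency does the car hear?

427 Hz

Only the observer moves, away from the source, so f' = f · (v − v_o)/v.
f' = 456 × (347 − 22)/347 = 456 × 325/347 ≈ 427 Hz.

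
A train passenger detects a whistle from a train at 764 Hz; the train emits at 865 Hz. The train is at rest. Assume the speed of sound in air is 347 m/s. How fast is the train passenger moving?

f' < f, so the train passenger is receding.
f' = f · (v − v_o)/v ⇒ v_o = v · |f'/f − 1|.
v_o = 347 × |764/865 − 1| = 347 × 0.1168 ≈ 41 m/s.

41 m/s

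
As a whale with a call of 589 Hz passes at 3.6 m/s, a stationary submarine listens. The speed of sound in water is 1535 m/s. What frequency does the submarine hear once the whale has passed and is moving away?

Receding: f₂ = f · v/(v + v_s) = 589 × 1535/1538.6 ≈ 588 Hz.

588 Hz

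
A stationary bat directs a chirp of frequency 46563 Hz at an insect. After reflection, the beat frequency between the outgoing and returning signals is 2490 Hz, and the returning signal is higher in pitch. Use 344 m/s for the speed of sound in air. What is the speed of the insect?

9.0 m/s

Double Doppler shift off a moving reflector: f₂ = f₀ · (v + u)/(v − u) (u > 0 toward emitter).
Returning signal is higher, so f₂ = f₀ + Δf = 46563 + 2490 = 49053 Hz.
Rearranging, u = v · (f₂ − f₀)/(f₂ + f₀) = 344 × 2490/95616 ≈ 9.0 m/s.
So the insect is moving at 9.0 m/s toward the emitter.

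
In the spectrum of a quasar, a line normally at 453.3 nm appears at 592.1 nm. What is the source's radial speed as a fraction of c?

λ'/λ₀ = 1.3062 > 1 (redshift), so the source is receding.
λ'/λ₀ = √((1 + β)/(1 − β)) for a receding source ⇒ β = (r² − 1)/(r² + 1) with r = λ'/λ₀.
β = (1.7062 − 1)/(1.7062 + 1) ≈ 0.261.

0.261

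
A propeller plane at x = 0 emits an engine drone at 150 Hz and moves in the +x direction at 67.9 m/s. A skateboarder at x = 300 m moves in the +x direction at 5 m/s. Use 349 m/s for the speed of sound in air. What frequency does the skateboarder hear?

184 Hz

The observer lies on the +x side, so the source is heading toward the observer and the observer is heading away from the source.
General Doppler shift: f' = f · (v − v_o)/(v − v_s).
f' = 150 × (349 − 5)/(349 − 67.9) = 150 × 344/281.1 ≈ 184 Hz.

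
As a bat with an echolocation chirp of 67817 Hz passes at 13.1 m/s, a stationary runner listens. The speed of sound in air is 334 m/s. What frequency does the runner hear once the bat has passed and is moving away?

Receding: f₂ = f · v/(v + v_s) = 67817 × 334/347.1 ≈ 65257 Hz.

65257 Hz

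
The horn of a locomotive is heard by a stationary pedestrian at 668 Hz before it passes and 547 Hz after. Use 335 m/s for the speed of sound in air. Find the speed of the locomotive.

f₁/f₂ = (v + v_s)/(v − v_s), so v_s = v · (f₁ − f₂)/(f₁ + f₂).
v_s = 335 × (668 − 547)/(668 + 547) = 335 × 121/1215 ≈ 33 m/s.

33 m/s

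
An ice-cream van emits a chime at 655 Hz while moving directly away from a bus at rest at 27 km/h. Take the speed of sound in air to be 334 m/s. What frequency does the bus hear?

641 Hz

27 km/h = 7.5 m/s.
With the source moving away from a stationary observer, f' = f · v/(v + v_s).
f' = 655 × 334/(334 + 7.5) = 655 × 334/341.5 ≈ 641 Hz.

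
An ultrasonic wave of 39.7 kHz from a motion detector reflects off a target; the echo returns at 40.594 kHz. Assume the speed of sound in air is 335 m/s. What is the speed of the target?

3.7 m/s

Double Doppler shift off a moving reflector: f₂ = f₀ · (v + u)/(v − u) (u > 0 toward emitter).
Rearranging, u = v · (f₂ − f₀)/(f₂ + f₀) = 335 × 0.894/80.294 ≈ 3.7 m/s.
So the target is moving at 3.7 m/s toward the emitter.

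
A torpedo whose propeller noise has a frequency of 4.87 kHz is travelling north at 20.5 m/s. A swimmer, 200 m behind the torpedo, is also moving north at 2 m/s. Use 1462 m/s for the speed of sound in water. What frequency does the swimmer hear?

4.81 kHz

The swimmer is behind, so the torpedo is moving away from it while the swimmer is moving toward the torpedo.
With source receding and observer approaching, f' = f · (v + v_o)/(v + v_s).
f' = 4.87 × (1462 + 2)/(1462 + 20.5) = 4.87 × 1464/1482.5 ≈ 4.81 kHz.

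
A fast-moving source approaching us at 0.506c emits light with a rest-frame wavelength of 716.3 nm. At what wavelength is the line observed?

410.2 nm

Relativistic Doppler for wavelength: λ' = λ₀ · √((1 − β)/(1 + β)).
λ' = 716.3 × √(0.4940/1.5060) = 716.3 × 0.57273 ≈ 410.2 nm.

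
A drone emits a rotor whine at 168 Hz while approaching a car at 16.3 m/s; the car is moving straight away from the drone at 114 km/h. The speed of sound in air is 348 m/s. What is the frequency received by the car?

114 km/h = 31.67 m/s.
With source approaching and observer receding, f' = f · (v − v_o)/(v − v_s).
f' = 168 × (348 − 31.67)/(348 − 16.3) = 168 × 316.33/331.7 ≈ 160 Hz.

160 Hz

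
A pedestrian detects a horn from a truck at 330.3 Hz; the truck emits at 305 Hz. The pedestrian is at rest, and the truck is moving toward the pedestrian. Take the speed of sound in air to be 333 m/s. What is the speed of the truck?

26 m/s

f' = f · v/(v − v_s) ⇒ v_s = v · |1 − f/f'|.
v_s = 333 × |1 − 305/330.3| = 333 × 0.0766 ≈ 26 m/s.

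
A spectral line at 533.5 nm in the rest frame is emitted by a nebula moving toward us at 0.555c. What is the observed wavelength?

Relativistic Doppler for wavelength: λ' = λ₀ · √((1 − β)/(1 + β)).
λ' = 533.5 × √(0.4450/1.5550) = 533.5 × 0.53495 ≈ 285.4 nm.

285.4 nm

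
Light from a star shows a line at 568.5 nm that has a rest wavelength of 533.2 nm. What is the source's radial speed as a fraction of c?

λ'/λ₀ = 1.0662 > 1 (redshift), so the source is receding.
λ'/λ₀ = √((1 + β)/(1 − β)) for a receding source ⇒ β = (r² − 1)/(r² + 1) with r = λ'/λ₀.
β = (1.1368 − 1)/(1.1368 + 1) ≈ 0.064.

0.064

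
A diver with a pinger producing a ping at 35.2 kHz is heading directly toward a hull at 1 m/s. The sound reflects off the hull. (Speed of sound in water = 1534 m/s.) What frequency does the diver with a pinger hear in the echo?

35.2 kHz

The hull receives the sound from a moving source: f₁ = f₀ · v/(v − v_e) = 35.2 × 1534/1533 ≈ 35.2 kHz.
On the return leg the diver with a pinger is a moving observer: f₂ = f₁ · (v + v_e)/v = 35.2 × 1535/1534 ≈ 35.2 kHz.
Equivalently f₂ = f₀ · (v + v_e)/(v − v_e).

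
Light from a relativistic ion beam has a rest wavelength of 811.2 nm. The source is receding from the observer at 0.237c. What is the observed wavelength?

1032.9 nm

Relativistic Doppler for wavelength: λ' = λ₀ · √((1 + β)/(1 − β)).
λ' = 811.2 × √(1.2370/0.7630) = 811.2 × 1.27328 ≈ 1032.9 nm.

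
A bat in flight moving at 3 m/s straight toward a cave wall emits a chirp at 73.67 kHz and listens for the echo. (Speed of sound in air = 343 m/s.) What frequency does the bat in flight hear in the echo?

The cave wall receives the sound from a moving source: f₁ = f₀ · v/(v − v_e) = 73.67 × 343/340 ≈ 74.3 kHz.
On the return leg the bat in flight is a moving observer: f₂ = f₁ · (v + v_e)/v = 74.3 × 346/343 ≈ 75.0 kHz.
Equivalently f₂ = f₀ · (v + v_e)/(v − v_e).

75.0 kHz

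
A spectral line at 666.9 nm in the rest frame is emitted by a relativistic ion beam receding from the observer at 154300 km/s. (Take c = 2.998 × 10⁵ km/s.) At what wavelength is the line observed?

1178.2 nm

β = v/c = 154300/299800 = 0.5147.
Relativistic Doppler for wavelength: λ' = λ₀ · √((1 + β)/(1 − β)).
λ' = 666.9 × √(1.5147/0.4853) = 666.9 × 1.76662 ≈ 1178.2 nm.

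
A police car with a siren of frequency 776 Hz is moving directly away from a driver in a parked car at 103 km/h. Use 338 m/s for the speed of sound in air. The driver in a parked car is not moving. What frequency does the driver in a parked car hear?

715 Hz

103 km/h = 28.61 m/s.
Only the source moves, away from the listener, so f' = f · v/(v + v_s).
f' = 776 × 338/(338 + 28.61) = 776 × 338/366.6 ≈ 715 Hz.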